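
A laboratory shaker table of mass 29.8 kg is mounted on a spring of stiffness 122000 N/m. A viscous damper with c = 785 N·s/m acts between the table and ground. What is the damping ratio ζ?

ω_n = √(k/m) = √(122000/29.8) = 63.98 rad/s.
Critical damping c_c = 2√(k·m) = 2√(122000 × 29.8) = 3813 N·s/m, so ζ = c/c_c = 785/3813 = 0.2059.

0.206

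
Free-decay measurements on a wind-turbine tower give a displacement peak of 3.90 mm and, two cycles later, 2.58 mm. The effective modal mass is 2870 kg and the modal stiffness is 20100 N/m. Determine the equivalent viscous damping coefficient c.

499 N·s/m

Logarithmic decrement δ = (1/n)·ln(x₀/x_n) = (1/2)·ln(3.90/2.58) = (1/2)·ln(1.512) = 0.2066.
ζ = δ/√(4π² + δ²) = 0.2066/√(39.48 + 0.0427) = 0.2066/6.287 = 0.03286.
c = ζ · 2√(km) = 0.03286 × 2√(20100 × 2870) = 0.03286 × 15190 = 499.2 N·s/m.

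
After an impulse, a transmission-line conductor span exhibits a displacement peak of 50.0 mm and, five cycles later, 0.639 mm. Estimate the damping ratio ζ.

0.137

Logarithmic decrement δ = (1/n)·ln(x₀/x_n) = (1/5)·ln(50.0/0.639) = (1/5)·ln(78.25) = 0.8720.
ζ = δ/√(4π² + δ²) = 0.8720/√(39.48 + 0.760) = 0.8720/6.343 = 0.1375.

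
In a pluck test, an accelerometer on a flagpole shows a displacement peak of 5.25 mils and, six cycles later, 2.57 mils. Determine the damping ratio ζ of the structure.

0.0189

Logarithmic decrement δ = (1/n)·ln(x₀/x_n) = (1/6)·ln(5.25/2.57) = (1/6)·ln(2.043) = 0.1191.
ζ = δ/√(4π² + δ²) = 0.1191/√(39.48 + 0.0142) = 0.1191/6.284 = 0.01894.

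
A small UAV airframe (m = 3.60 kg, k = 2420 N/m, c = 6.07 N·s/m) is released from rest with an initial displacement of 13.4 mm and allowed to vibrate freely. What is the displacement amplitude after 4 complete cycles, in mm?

5.92 mm

ζ = c/(2√(km)) = 6.07/(2√(2420 × 3.60)) = 6.07/186.7 = 0.03252.
Logarithmic decrement δ = 2πζ/√(1 − ζ²) = 2π × 0.03252/√(1 − 0.00106) = 0.2044.
After n cycles, x_n/x₀ = e^(−nδ), so x_4 = 13.4 × e^(−4 × 0.2044) = 13.4 × 0.4415 = 5.916 mm.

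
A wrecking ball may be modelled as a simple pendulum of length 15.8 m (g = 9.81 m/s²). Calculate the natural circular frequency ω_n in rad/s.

0.788 rad/s

For a simple pendulum ω_n = √(g/L) = √(9.81/15.8) = √0.6209 = 0.7880 rad/s.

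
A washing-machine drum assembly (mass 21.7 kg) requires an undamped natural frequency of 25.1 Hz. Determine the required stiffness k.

540000 N/m

ω_n = 2πf_n = 2π × 25.1 = 157.7 rad/s.
k = m·ω_n² = 21.7 × 157.7² = 21.7 × 24870 = 539700 N/m.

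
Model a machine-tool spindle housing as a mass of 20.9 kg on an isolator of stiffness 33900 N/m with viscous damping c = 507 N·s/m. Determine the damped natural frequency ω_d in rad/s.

ω_n = √(k/m) = √(33900/20.9) = 40.27 rad/s.
Critical damping c_c = 2√(k·m) = 2√(33900 × 20.9) = 1683 N·s/m, so ζ = c/c_c = 507/1683 = 0.3012.
ω_d = ω_n√(1 − ζ²) = 40.27 × √(1 − 0.0907) = 38.40 rad/s.

38.4 rad/s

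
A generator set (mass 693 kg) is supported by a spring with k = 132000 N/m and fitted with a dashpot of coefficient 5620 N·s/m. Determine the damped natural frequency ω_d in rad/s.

ω_n = √(k/m) = √(132000/693) = 13.80 rad/s.
Critical damping c_c = 2√(k·m) = 2√(132000 × 693) = 19130 N·s/m, so ζ = c/c_c = 5620/19130 = 0.2938.
ω_d = ω_n√(1 − ζ²) = 13.80 × √(1 − 0.0863) = 13.19 rad/s.

13.2 rad/s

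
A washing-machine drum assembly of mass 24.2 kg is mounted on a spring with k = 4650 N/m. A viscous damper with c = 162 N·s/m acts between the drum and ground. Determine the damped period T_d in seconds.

ω_n = √(k/m) = √(4650/24.2) = 13.86 rad/s.
Critical damping c_c = 2√(k·m) = 2√(4650 × 24.2) = 670.9 N·s/m, so ζ = c/c_c = 162/670.9 = 0.2415.
ω_d = ω_n√(1 − ζ²) = 13.86 × √(1 − 0.0583) = 13.45 rad/s.
T_d = 2π/ω_d = 0.4671 s.

0.467 s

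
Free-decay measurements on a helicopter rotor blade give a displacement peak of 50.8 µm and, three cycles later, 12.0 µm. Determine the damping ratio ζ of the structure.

Logarithmic decrement δ = (1/n)·ln(x₀/x_n) = (1/3)·ln(50.8/12.0) = (1/3)·ln(4.233) = 0.4810.
ζ = δ/√(4π² + δ²) = 0.4810/√(39.48 + 0.231) = 0.4810/6.302 = 0.07633.

0.0763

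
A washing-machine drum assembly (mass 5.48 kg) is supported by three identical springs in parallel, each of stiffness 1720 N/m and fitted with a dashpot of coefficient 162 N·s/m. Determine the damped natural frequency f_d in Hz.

4.28 Hz

Parallel springs add: k_eq = 3 × 1720 = 5160 N/m.
ω_n = √(k_eq/m) = √(5160/5.48) = 30.69 rad/s.
Critical damping c_c = 2√(k_eq·m) = 2√(5160 × 5.48) = 336.3 N·s/m, so ζ = c/c_c = 162/336.3 = 0.4817.
ω_d = ω_n√(1 − ζ²) = 30.69 × √(1 − 0.232) = 26.89 rad/s.
f_d = ω_d/(2π) = 4.280 Hz.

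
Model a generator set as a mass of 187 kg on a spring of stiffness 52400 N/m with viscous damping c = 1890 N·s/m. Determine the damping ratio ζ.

ω_n = √(k/m) = √(52400/187) = 16.74 rad/s.
Critical damping c_c = 2√(k·m) = 2√(52400 × 187) = 6261 N·s/m, so ζ = c/c_c = 1890/6261 = 0.3019.

0.302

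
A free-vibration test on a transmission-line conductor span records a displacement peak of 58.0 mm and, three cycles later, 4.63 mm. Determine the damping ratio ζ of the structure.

0.133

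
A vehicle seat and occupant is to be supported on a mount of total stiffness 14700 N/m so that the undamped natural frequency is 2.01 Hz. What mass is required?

ω_n = 2πf_n = 2π × 2.01 = 12.63 rad/s.
m = k/ω_n² = 14700/12.63² = 14700/159.5 = 92.16 kg.

92.2 kg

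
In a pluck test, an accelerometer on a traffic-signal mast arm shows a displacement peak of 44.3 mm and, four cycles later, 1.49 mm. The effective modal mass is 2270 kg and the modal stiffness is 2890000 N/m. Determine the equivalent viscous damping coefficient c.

21700 N·s/m

Logarithmic decrement δ = (1/n)·ln(x₀/x_n) = (1/4)·ln(44.3/1.49) = (1/4)·ln(29.73) = 0.8481.
ζ = δ/√(4π² + δ²) = 0.8481/√(39.48 + 0.719) = 0.8481/6.340 = 0.1338.
c = ζ · 2√(km) = 0.1338 × 2√(2890000 × 2270) = 0.1338 × 162000 = 21670 N·s/m.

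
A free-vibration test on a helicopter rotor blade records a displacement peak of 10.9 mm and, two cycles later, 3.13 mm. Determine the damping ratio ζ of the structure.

Logarithmic decrement δ = (1/n)·ln(x₀/x_n) = (1/2)·ln(10.9/3.13) = (1/2)·ln(3.482) = 0.6239.
ζ = δ/√(4π² + δ²) = 0.6239/√(39.48 + 0.389) = 0.6239/6.314 = 0.09881.

0.0988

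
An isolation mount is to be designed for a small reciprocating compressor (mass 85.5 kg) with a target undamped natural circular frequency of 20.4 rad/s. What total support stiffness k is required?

k = m·ω_n² = 85.5 × 20.40² = 85.5 × 416.2 = 35580 N/m.

35600 N/m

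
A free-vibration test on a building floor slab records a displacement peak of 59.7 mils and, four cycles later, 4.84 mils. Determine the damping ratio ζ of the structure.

Logarithmic decrement δ = (1/n)·ln(x₀/x_n) = (1/4)·ln(59.7/4.84) = (1/4)·ln(12.33) = 0.6281.
ζ = δ/√(4π² + δ²) = 0.6281/√(39.48 + 0.395) = 0.6281/6.315 = 0.09947.

0.0995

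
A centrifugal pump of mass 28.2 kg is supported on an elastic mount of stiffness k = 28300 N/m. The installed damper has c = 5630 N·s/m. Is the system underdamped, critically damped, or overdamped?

overdamped

c_c = 2√(k·m) = 1787 N·s/m; ζ = c/c_c = 5630/1787 = 3.15.
Since ζ > 1 the system is overdamped.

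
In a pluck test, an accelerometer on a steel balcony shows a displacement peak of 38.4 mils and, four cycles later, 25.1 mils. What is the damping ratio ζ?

0.0169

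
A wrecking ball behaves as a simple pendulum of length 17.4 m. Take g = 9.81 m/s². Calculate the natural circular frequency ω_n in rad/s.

0.751 rad/s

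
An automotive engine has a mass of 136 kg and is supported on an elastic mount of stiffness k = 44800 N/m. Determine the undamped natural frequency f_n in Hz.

ω_n = √(k/m) = √(44800/136) = √329.4 = 18.15 rad/s.
f_n = ω_n/(2π) = 18.15/6.283 = 2.889 Hz.

2.89 Hz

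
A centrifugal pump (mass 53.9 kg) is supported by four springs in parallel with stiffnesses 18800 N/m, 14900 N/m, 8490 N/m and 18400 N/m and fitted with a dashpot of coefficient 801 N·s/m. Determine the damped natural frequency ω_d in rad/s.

32.7 rad/s

Parallel springs add: k_eq = 18800 + 14900 + 8490 + 18400 = 60590 N/m.
ω_n = √(k_eq/m) = √(60590/53.9) = 33.53 rad/s.
Critical damping c_c = 2√(k_eq·m) = 2√(60590 × 53.9) = 3614 N·s/m, so ζ = c/c_c = 801/3614 = 0.2216.
ω_d = ω_n√(1 − ζ²) = 33.53 × √(1 − 0.0491) = 32.69 rad/s.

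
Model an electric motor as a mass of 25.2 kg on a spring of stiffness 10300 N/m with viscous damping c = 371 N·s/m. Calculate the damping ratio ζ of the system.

0.364

ω_n = √(k/m) = √(10300/25.2) = 20.22 rad/s.
Critical damping c_c = 2√(k·m) = 2√(10300 × 25.2) = 1019 N·s/m, so ζ = c/c_c = 371/1019 = 0.3641.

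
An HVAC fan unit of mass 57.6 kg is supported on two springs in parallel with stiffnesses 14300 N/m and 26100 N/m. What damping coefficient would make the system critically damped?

Parallel springs add: k_eq = 14300 + 26100 = 40400 N/m.
c_c = 2√(k_eq·m) = 2√(40400 × 57.6) = 2 × 1525 = 3051 N·s/m.

3050 N·s/m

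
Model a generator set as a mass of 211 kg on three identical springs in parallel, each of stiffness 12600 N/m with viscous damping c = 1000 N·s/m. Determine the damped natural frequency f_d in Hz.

2.10 Hz

Parallel springs add: k_eq = 3 × 12600 = 37800 N/m.
ω_n = √(k_eq/m) = √(37800/211) = 13.38 rad/s.
Critical damping c_c = 2√(k_eq·m) = 2√(37800 × 211) = 5648 N·s/m, so ζ = c/c_c = 1000/5648 = 0.1770.
ω_d = ω_n√(1 − ζ²) = 13.38 × √(1 − 0.0313) = 13.17 rad/s.
f_d = ω_d/(2π) = 2.097 Hz.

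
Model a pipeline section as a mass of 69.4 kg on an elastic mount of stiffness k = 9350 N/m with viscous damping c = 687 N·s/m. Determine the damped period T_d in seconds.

ω_n = √(k/m) = √(9350/69.4) = 11.61 rad/s.
Critical damping c_c = 2√(k·m) = 2√(9350 × 69.4) = 1611 N·s/m, so ζ = c/c_c = 687/1611 = 0.4264.
ω_d = ω_n√(1 − ζ²) = 11.61 × √(1 − 0.182) = 10.50 rad/s.
T_d = 2π/ω_d = 0.5985 s.

0.598 s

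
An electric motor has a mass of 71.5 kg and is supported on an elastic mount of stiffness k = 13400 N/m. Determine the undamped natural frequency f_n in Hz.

ω_n = √(k/m) = √(13400/71.5) = √187.4 = 13.69 rad/s.
f_n = ω_n/(2π) = 13.69/6.283 = 2.179 Hz.

2.18 Hz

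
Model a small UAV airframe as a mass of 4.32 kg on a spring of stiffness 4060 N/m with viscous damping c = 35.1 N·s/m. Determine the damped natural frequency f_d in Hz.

ω_n = √(k/m) = √(4060/4.32) = 30.66 rad/s.
Critical damping c_c = 2√(k·m) = 2√(4060 × 4.32) = 264.9 N·s/m, so ζ = c/c_c = 35.1/264.9 = 0.1325.
ω_d = ω_n√(1 − ζ²) = 30.66 × √(1 − 0.0176) = 30.39 rad/s.
f_d = ω_d/(2π) = 4.836 Hz.

4.84 Hz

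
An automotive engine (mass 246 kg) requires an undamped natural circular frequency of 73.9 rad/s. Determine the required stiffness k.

1340000 N/m

k = m·ω_n² = 246 × 73.90² = 246 × 5461 = 1343000 N/m.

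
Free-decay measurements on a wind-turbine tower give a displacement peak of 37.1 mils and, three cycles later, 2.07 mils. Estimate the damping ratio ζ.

Logarithmic decrement δ = (1/n)·ln(x₀/x_n) = (1/3)·ln(37.1/2.07) = (1/3)·ln(17.92) = 0.9620.
ζ = δ/√(4π² + δ²) = 0.9620/√(39.48 + 0.925) = 0.9620/6.356 = 0.1513.

0.151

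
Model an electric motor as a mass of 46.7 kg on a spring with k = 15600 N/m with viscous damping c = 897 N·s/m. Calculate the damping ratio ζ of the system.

ω_n = √(k/m) = √(15600/46.7) = 18.28 rad/s.
Critical damping c_c = 2√(k·m) = 2√(15600 × 46.7) = 1707 N·s/m, so ζ = c/c_c = 897/1707 = 0.5255.

0.525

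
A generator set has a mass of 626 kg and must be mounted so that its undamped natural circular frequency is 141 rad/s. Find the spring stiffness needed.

k = m·ω_n² = 626 × 141.0² = 626 × 19880 = 12450000 N/m.

12400000 N/m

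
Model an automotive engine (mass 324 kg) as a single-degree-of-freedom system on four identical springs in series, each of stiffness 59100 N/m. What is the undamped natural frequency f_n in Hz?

1.07 Hz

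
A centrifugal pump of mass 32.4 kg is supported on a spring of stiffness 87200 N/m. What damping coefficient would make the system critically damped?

3360 N·s/m

c_c = 2√(k·m) = 2√(87200 × 32.4) = 2 × 1681 = 3362 N·s/m.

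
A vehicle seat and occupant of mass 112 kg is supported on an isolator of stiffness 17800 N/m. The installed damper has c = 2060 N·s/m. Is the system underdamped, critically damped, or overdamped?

c_c = 2√(k·m) = 2824 N·s/m; ζ = c/c_c = 2060/2824 = 0.729.
Since ζ < 1 the system is underdamped.

underdamped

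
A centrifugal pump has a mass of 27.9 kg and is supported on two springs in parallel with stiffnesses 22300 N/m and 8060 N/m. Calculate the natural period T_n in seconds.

Parallel springs add: k_eq = 22300 + 8060 = 30360 N/m.
ω_n = √(k_eq/m) = √(30360/27.9) = √1088 = 32.99 rad/s.
T_n = 2π/ω_n = 6.283/32.99 = 0.1905 s.

0.190 s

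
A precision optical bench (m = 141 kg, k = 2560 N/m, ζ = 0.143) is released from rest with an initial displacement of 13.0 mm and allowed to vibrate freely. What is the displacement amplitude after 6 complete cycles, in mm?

0.0560 mm

Logarithmic decrement δ = 2πζ/√(1 − ζ²) = 2π × 0.1430/√(1 − 0.0204) = 0.9078.
After n cycles, x_n/x₀ = e^(−nδ), so x_6 = 13.0 × e^(−6 × 0.9078) = 13.0 × 0.004309 = 0.05602 mm.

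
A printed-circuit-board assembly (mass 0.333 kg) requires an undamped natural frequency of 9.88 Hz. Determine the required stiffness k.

ω_n = 2πf_n = 2π × 9.88 = 62.08 rad/s.
k = m·ω_n² = 0.333 × 62.08² = 0.333 × 3854 = 1283 N/m.

1280 N/m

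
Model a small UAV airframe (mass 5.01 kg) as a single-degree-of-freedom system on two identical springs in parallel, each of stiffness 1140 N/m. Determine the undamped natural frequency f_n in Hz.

Parallel springs add: k_eq = 2 × 1140 = 2280 N/m.
ω_n = √(k_eq/m) = √(2280/5.01) = √455.1 = 21.33 rad/s.
f_n = ω_n/(2π) = 21.33/6.283 = 3.395 Hz.

3.40 Hz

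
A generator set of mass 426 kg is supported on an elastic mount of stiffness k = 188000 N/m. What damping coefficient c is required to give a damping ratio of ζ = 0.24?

c_c = 2√(k·m) = 2√(188000 × 426) = 17900 N·s/m.
c = ζ·c_c = 0.24 × 17900 = 4296 N·s/m.

4300 N·s/m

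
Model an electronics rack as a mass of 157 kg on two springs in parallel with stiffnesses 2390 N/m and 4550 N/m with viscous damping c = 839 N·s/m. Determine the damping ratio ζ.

Parallel springs add: k_eq = 2390 + 4550 = 6940 N/m.
ω_n = √(k_eq/m) = √(6940/157) = 6.649 rad/s.
Critical damping c_c = 2√(k_eq·m) = 2√(6940 × 157) = 2088 N·s/m, so ζ = c/c_c = 839/2088 = 0.4019.

0.402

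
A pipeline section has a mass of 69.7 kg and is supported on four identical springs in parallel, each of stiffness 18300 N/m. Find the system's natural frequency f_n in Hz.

Parallel springs add: k_eq = 4 × 18300 = 73200 N/m.
ω_n = √(k_eq/m) = √(73200/69.7) = √1050 = 32.41 rad/s.
f_n = ω_n/(2π) = 32.41/6.283 = 5.158 Hz.

5.16 Hz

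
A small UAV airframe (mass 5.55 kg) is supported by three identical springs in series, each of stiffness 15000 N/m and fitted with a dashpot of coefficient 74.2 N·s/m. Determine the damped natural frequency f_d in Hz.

4.66 Hz

Series springs: 1/k_eq = 3/15000, so k_eq = 15000/3 = 5000 N/m.
ω_n = √(k_eq/m) = √(5000/5.55) = 30.02 rad/s.
Critical damping c_c = 2√(k_eq·m) = 2√(5000 × 5.55) = 333.2 N·s/m, so ζ = c/c_c = 74.2/333.2 = 0.2227.
ω_d = ω_n√(1 − ζ²) = 30.02 × √(1 − 0.0496) = 29.26 rad/s.
f_d = ω_d/(2π) = 4.657 Hz.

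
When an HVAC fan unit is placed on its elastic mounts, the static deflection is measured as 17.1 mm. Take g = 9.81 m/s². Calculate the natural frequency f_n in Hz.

3.81 Hz

ω_n = √(g/δ_st) = √(9.81/0.0171) = √573.7 = 23.95 rad/s.
f_n = ω_n/(2π) = 23.95/6.283 = 3.812 Hz.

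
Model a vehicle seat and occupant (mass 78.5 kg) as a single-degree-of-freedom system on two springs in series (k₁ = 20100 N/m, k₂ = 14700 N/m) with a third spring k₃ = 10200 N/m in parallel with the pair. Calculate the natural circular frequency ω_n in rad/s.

15.4 rad/s

Series pair: k_s = k₁k₂/(k₁+k₂) = (20100)(14700)/(20100 + 14700) = 8491 N/m. In parallel with k₃: k_eq = 8491 + 10200 = 18690 N/m.
ω_n = √(k_eq/m) = √(18690/78.5) = √238.1 = 15.43 rad/s.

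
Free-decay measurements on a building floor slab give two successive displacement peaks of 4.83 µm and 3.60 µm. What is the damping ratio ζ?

Logarithmic decrement δ = (1/n)·ln(x₀/x_n) = (1/1)·ln(4.83/3.60) = (1/1)·ln(1.342) = 0.2939.
ζ = δ/√(4π² + δ²) = 0.2939/√(39.48 + 0.0864) = 0.2939/6.290 = 0.04673.

0.0467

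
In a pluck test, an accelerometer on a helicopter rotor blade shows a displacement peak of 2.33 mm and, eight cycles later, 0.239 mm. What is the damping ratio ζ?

0.0453

Logarithmic decrement δ = (1/n)·ln(x₀/x_n) = (1/8)·ln(2.33/0.239) = (1/8)·ln(9.749) = 0.2846.
ζ = δ/√(4π² + δ²) = 0.2846/√(39.48 + 0.0810) = 0.2846/6.290 = 0.04526.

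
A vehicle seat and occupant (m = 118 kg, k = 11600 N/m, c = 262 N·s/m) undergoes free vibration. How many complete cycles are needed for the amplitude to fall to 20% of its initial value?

3 cycles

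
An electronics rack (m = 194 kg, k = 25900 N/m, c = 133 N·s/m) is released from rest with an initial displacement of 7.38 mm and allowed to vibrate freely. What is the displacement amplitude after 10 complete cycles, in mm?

1.14 mm

ζ = c/(2√(km)) = 133/(2√(25900 × 194)) = 133/4483 = 0.02967.
Logarithmic decrement δ = 2πζ/√(1 − ζ²) = 2π × 0.02967/√(1 − 0.000880) = 0.1865.
After n cycles, x_n/x₀ = e^(−nδ), so x_10 = 7.38 × e^(−10 × 0.1865) = 7.38 × 0.1549 = 1.143 mm.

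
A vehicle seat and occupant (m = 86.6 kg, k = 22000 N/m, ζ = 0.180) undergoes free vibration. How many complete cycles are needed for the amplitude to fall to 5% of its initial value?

Logarithmic decrement δ = 2πζ/√(1 − ζ²) = 2π × 0.1800/√(1 − 0.0324) = 1.150.
x_n/x₀ = e^(−nδ) ≤ 0.05; take ln: n ≥ ln(1/0.05)/δ = 2.996/1.150 = 2.606.
So 3 complete cycles are required.

3 cycles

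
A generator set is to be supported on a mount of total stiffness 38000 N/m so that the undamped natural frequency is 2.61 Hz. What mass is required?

141 kg

ω_n = 2πf_n = 2π × 2.61 = 16.40 rad/s.
m = k/ω_n² = 38000/16.40² = 38000/268.9 = 141.3 kg.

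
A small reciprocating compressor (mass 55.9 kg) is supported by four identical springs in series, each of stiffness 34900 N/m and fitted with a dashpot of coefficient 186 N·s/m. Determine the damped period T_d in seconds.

0.507 s

Series springs: 1/k_eq = 4/34900, so k_eq = 34900/4 = 8725 N/m.
ω_n = √(k_eq/m) = √(8725/55.9) = 12.49 rad/s.
Critical damping c_c = 2√(k_eq·m) = 2√(8725 × 55.9) = 1397 N·s/m, so ζ = c/c_c = 186/1397 = 0.1332.
ω_d = ω_n√(1 − ζ²) = 12.49 × √(1 − 0.0177) = 12.38 rad/s.
T_d = 2π/ω_d = 0.5074 s.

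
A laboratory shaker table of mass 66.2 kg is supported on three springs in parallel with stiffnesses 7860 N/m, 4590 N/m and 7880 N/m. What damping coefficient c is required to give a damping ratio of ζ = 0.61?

1420 N·s/m

Parallel springs add: k_eq = 7860 + 4590 + 7880 = 20330 N/m.
c_c = 2√(k_eq·m) = 2√(20330 × 66.2) = 2320 N·s/m.
c = ζ·c_c = 0.61 × 2320 = 1415 N·s/m.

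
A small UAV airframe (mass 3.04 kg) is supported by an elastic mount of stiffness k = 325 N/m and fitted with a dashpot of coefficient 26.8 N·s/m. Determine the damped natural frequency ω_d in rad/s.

ω_n = √(k/m) = √(325.0/3.04) = 10.34 rad/s.
Critical damping c_c = 2√(k·m) = 2√(325.0 × 3.04) = 62.86 N·s/m, so ζ = c/c_c = 26.8/62.86 = 0.4263.
ω_d = ω_n√(1 − ζ²) = 10.34 × √(1 − 0.182) = 9.353 rad/s.

9.35 rad/s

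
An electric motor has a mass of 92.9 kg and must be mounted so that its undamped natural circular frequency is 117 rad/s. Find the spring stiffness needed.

k = m·ω_n² = 92.9 × 117.0² = 92.9 × 13690 = 1272000 N/m.

1270000 N/m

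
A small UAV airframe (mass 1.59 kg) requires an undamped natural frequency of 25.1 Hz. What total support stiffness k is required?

ω_n = 2πf_n = 2π × 25.1 = 157.7 rad/s.
k = m·ω_n² = 1.59 × 157.7² = 1.59 × 24870 = 39550 N/m.

39500 N/m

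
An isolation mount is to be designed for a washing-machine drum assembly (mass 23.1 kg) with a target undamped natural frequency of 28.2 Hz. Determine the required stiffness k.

ω_n = 2πf_n = 2π × 28.2 = 177.2 rad/s.
k = m·ω_n² = 23.1 × 177.2² = 23.1 × 31390 = 725200 N/m.

725000 N/m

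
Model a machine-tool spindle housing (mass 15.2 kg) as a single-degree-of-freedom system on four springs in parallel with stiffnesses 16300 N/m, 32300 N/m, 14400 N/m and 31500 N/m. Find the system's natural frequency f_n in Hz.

Parallel springs add: k_eq = 16300 + 32300 + 14400 + 31500 = 94500 N/m.
ω_n = √(k_eq/m) = √(94500/15.2) = √6217 = 78.85 rad/s.
f_n = ω_n/(2π) = 78.85/6.283 = 12.55 Hz.

12.5 Hz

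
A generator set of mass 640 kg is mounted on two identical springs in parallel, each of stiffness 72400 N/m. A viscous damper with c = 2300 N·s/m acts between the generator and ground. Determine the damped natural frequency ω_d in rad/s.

14.9 rad/s

Parallel springs add: k_eq = 2 × 72400 = 144800 N/m.
ω_n = √(k_eq/m) = √(144800/640) = 15.04 rad/s.
Critical damping c_c = 2√(k_eq·m) = 2√(144800 × 640) = 19250 N·s/m, so ζ = c/c_c = 2300/19250 = 0.1195.
ω_d = ω_n√(1 − ζ²) = 15.04 × √(1 − 0.0143) = 14.93 rad/s.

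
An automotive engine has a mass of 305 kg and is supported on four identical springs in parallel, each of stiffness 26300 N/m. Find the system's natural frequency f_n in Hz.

2.96 Hz

Parallel springs add: k_eq = 4 × 26300 = 105200 N/m.
ω_n = √(k_eq/m) = √(105200/305) = √344.9 = 18.57 rad/s.
f_n = ω_n/(2π) = 18.57/6.283 = 2.956 Hz.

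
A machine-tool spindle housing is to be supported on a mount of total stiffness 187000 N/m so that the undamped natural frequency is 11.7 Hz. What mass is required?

34.6 kg

ω_n = 2πf_n = 2π × 11.7 = 73.51 rad/s.
m = k/ω_n² = 187000/73.51² = 187000/5404 = 34.60 kg.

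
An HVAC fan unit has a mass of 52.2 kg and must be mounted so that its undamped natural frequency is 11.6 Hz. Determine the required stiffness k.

277000 N/m

ω_n = 2πf_n = 2π × 11.6 = 72.88 rad/s.
k = m·ω_n² = 52.2 × 72.88² = 52.2 × 5312 = 277300 N/m.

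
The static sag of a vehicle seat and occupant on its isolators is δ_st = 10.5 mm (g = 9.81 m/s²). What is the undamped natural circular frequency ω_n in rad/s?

ω_n = √(g/δ_st) = √(9.81/0.0105) = √934.3 = 30.57 rad/s.

30.6 rad/s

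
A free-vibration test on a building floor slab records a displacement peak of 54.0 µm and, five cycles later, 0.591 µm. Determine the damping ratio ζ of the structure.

0.142

Logarithmic decrement δ = (1/n)·ln(x₀/x_n) = (1/5)·ln(54.0/0.591) = (1/5)·ln(91.37) = 0.9030.
ζ = δ/√(4π² + δ²) = 0.9030/√(39.48 + 0.815) = 0.9030/6.348 = 0.1423.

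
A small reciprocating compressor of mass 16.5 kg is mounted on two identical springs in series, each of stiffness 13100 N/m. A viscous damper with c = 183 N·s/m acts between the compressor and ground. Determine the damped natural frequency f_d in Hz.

3.05 Hz

Series springs: 1/k_eq = 2/13100, so k_eq = 13100/2 = 6550 N/m.
ω_n = √(k_eq/m) = √(6550/16.5) = 19.92 rad/s.
Critical damping c_c = 2√(k_eq·m) = 2√(6550 × 16.5) = 657.5 N·s/m, so ζ = c/c_c = 183/657.5 = 0.2783.
ω_d = ω_n√(1 − ζ²) = 19.92 × √(1 − 0.0775) = 19.14 rad/s.
f_d = ω_d/(2π) = 3.046 Hz.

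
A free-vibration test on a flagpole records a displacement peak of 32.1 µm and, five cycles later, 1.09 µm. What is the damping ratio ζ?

0.107

Logarithmic decrement δ = (1/n)·ln(x₀/x_n) = (1/5)·ln(32.1/1.09) = (1/5)·ln(29.45) = 0.6765.
ζ = δ/√(4π² + δ²) = 0.6765/√(39.48 + 0.458) = 0.6765/6.320 = 0.1071.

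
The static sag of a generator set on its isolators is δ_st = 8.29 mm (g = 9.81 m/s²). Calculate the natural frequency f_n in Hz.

5.47 Hz

ω_n = √(g/δ_st) = √(9.81/0.00829) = √1183 = 34.40 rad/s.
f_n = ω_n/(2π) = 34.40/6.283 = 5.475 Hz.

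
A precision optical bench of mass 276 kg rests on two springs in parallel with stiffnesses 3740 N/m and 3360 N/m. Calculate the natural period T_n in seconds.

1.24 s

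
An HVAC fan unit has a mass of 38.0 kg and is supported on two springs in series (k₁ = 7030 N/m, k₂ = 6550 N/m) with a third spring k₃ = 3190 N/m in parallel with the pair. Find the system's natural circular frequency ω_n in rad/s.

13.2 rad/s

Series pair: k_s = k₁k₂/(k₁+k₂) = (7030)(6550)/(7030 + 6550) = 3391 N/m. In parallel with k₃: k_eq = 3391 + 3190 = 6581 N/m.
ω_n = √(k_eq/m) = √(6581/38.0) = √173.2 = 13.16 rad/s.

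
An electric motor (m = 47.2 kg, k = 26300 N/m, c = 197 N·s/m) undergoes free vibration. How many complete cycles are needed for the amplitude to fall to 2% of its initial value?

8 cycles

ζ = c/(2√(km)) = 197/(2√(26300 × 47.2)) = 197/2228 = 0.08841.
Logarithmic decrement δ = 2πζ/√(1 − ζ²) = 2π × 0.08841/√(1 − 0.00782) = 0.5577.
x_n/x₀ = e^(−nδ) ≤ 0.02; take ln: n ≥ ln(1/0.02)/δ = 3.912/0.5577 = 7.015.
So 8 complete cycles are required.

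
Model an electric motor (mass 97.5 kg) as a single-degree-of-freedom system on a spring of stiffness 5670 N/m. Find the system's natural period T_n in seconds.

ω_n = √(k/m) = √(5670/97.5) = √58.15 = 7.626 rad/s.
T_n = 2π/ω_n = 6.283/7.626 = 0.8239 s.

0.824 s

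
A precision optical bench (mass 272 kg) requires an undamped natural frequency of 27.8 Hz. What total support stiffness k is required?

8300000 N/m

ω_n = 2πf_n = 2π × 27.8 = 174.7 rad/s.
k = m·ω_n² = 272 × 174.7² = 272 × 30510 = 8299000 N/m.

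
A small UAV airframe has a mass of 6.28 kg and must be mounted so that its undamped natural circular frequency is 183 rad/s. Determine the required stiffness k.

k = m·ω_n² = 6.28 × 183.0² = 6.28 × 33490 = 210300 N/m.

210000 N/m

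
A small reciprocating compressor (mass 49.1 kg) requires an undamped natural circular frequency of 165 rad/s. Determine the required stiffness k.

1340000 N/m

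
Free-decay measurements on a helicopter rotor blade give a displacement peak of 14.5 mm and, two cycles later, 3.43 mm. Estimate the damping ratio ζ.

Logarithmic decrement δ = (1/n)·ln(x₀/x_n) = (1/2)·ln(14.5/3.43) = (1/2)·ln(4.227) = 0.7208.
ζ = δ/√(4π² + δ²) = 0.7208/√(39.48 + 0.520) = 0.7208/6.324 = 0.1140.

0.114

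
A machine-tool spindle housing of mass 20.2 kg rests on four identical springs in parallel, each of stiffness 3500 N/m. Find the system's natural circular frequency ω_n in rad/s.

Parallel springs add: k_eq = 4 × 3500 = 14000 N/m.
ω_n = √(k_eq/m) = √(14000/20.2) = √693.1 = 26.33 rad/s.

26.3 rad/s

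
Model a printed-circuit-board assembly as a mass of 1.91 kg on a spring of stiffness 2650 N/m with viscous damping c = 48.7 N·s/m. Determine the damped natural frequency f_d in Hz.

ω_n = √(k/m) = √(2650/1.91) = 37.25 rad/s.
Critical damping c_c = 2√(k·m) = 2√(2650 × 1.91) = 142.3 N·s/m, so ζ = c/c_c = 48.7/142.3 = 0.3423.
ω_d = ω_n√(1 − ζ²) = 37.25 × √(1 − 0.117) = 35.00 rad/s.
f_d = ω_d/(2π) = 5.570 Hz.

5.57 Hz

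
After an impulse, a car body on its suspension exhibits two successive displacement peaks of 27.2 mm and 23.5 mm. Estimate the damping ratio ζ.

Logarithmic decrement δ = (1/n)·ln(x₀/x_n) = (1/1)·ln(27.2/23.5) = (1/1)·ln(1.157) = 0.1462.
ζ = δ/√(4π² + δ²) = 0.1462/√(39.48 + 0.0214) = 0.1462/6.285 = 0.02326.

0.0233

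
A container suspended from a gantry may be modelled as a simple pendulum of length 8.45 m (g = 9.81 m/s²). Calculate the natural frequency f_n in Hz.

For a simple pendulum ω_n = √(g/L) = √(9.81/8.45) = √1.161 = 1.077 rad/s.
f_n = ω_n/(2π) = 1.077/6.283 = 0.1715 Hz.

0.171 Hz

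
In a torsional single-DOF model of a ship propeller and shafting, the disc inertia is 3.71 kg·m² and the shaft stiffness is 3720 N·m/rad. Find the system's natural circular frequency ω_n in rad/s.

31.7 rad/s

ω_n = √(k_t/J) = √(3720/3.71) = √1003 = 31.67 rad/s.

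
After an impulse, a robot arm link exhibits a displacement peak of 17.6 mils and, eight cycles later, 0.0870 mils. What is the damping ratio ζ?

0.105

Logarithmic decrement δ = (1/n)·ln(x₀/x_n) = (1/8)·ln(17.6/0.0870) = (1/8)·ln(202.3) = 0.6637.
ζ = δ/√(4π² + δ²) = 0.6637/√(39.48 + 0.441) = 0.6637/6.318 = 0.1050.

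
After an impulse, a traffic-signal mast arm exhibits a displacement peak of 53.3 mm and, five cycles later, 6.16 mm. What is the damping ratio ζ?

Logarithmic decrement δ = (1/n)·ln(x₀/x_n) = (1/5)·ln(53.3/6.16) = (1/5)·ln(8.653) = 0.4316.
ζ = δ/√(4π² + δ²) = 0.4316/√(39.48 + 0.186) = 0.4316/6.298 = 0.06853.

0.0685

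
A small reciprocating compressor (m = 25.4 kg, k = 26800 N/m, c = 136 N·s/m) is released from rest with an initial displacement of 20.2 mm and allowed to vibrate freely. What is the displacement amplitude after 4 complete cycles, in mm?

2.53 mm

ζ = c/(2√(km)) = 136/(2√(26800 × 25.4)) = 136/1650 = 0.08242.
Logarithmic decrement δ = 2πζ/√(1 − ζ²) = 2π × 0.08242/√(1 − 0.00679) = 0.5196.
After n cycles, x_n/x₀ = e^(−nδ), so x_4 = 20.2 × e^(−4 × 0.5196) = 20.2 × 0.1251 = 2.527 mm.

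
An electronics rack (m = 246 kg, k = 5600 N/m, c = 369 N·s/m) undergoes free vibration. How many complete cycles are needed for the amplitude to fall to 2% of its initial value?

4 cycles

ζ = c/(2√(km)) = 369/(2√(5600 × 246)) = 369/2347 = 0.1572.
Logarithmic decrement δ = 2πζ/√(1 − ζ²) = 2π × 0.1572/√(1 − 0.0247) = 1.000.
x_n/x₀ = e^(−nδ) ≤ 0.02; take ln: n ≥ ln(1/0.02)/δ = 3.912/1.000 = 3.912.
So 4 complete cycles are required.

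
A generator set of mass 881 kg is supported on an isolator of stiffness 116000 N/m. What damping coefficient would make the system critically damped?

c_c = 2√(k·m) = 2√(116000 × 881) = 2 × 10110 = 20220 N·s/m.

20200 N·s/m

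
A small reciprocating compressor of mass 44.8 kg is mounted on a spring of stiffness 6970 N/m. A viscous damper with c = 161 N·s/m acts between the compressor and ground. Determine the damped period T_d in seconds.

ω_n = √(k/m) = √(6970/44.8) = 12.47 rad/s.
Critical damping c_c = 2√(k·m) = 2√(6970 × 44.8) = 1118 N·s/m, so ζ = c/c_c = 161/1118 = 0.1441.
ω_d = ω_n√(1 − ζ²) = 12.47 × √(1 − 0.0208) = 12.34 rad/s.
T_d = 2π/ω_d = 0.5090 s.

0.509 s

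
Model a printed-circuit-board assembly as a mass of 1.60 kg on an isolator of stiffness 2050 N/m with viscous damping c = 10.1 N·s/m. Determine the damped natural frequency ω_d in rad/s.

ω_n = √(k/m) = √(2050/1.60) = 35.79 rad/s.
Critical damping c_c = 2√(k·m) = 2√(2050 × 1.60) = 114.5 N·s/m, so ζ = c/c_c = 10.1/114.5 = 0.08818.
ω_d = ω_n√(1 − ζ²) = 35.79 × √(1 − 0.00778) = 35.66 rad/s.

35.7 rad/s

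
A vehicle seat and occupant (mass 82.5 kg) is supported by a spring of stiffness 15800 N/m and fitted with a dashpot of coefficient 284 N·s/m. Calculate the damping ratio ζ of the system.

0.124

ω_n = √(k/m) = √(15800/82.5) = 13.84 rad/s.
Critical damping c_c = 2√(k·m) = 2√(15800 × 82.5) = 2283 N·s/m, so ζ = c/c_c = 284/2283 = 0.1244.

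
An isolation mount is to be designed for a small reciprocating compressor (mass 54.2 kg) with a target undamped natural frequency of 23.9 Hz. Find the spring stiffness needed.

ω_n = 2πf_n = 2π × 23.9 = 150.2 rad/s.
k = m·ω_n² = 54.2 × 150.2² = 54.2 × 22550 = 1222000 N/m.

1220000 N/m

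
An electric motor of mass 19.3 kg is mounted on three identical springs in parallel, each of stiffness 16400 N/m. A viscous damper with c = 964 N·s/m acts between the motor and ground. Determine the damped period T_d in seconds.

Parallel springs add: k_eq = 3 × 16400 = 49200 N/m.
ω_n = √(k_eq/m) = √(49200/19.3) = 50.49 rad/s.
Critical damping c_c = 2√(k_eq·m) = 2√(49200 × 19.3) = 1949 N·s/m, so ζ = c/c_c = 964/1949 = 0.4946.
ω_d = ω_n√(1 − ζ²) = 50.49 × √(1 − 0.245) = 43.88 rad/s.
T_d = 2π/ω_d = 0.1432 s.

0.143 s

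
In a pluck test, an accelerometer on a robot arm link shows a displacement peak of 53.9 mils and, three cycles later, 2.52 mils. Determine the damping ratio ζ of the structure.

0.160

Logarithmic decrement δ = (1/n)·ln(x₀/x_n) = (1/3)·ln(53.9/2.52) = (1/3)·ln(21.39) = 1.021.
ζ = δ/√(4π² + δ²) = 1.021/√(39.48 + 1.04) = 1.021/6.366 = 0.1604.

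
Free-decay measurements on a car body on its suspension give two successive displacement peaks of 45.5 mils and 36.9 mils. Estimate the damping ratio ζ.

0.0333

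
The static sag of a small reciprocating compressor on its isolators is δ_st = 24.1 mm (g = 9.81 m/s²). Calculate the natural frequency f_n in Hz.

3.21 Hz

ω_n = √(g/δ_st) = √(9.81/0.0241) = √407.1 = 20.18 rad/s.
f_n = ω_n/(2π) = 20.18/6.283 = 3.211 Hz.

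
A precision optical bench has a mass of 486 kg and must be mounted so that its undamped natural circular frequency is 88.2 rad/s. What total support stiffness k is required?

3780000 N/m

k = m·ω_n² = 486 × 88.20² = 486 × 7779 = 3781000 N/m.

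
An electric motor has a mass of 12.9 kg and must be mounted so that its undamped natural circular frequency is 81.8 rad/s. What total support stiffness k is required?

k = m·ω_n² = 12.9 × 81.80² = 12.9 × 6691 = 86320 N/m.

86300 N/m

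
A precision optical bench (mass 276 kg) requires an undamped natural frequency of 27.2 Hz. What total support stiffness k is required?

ω_n = 2πf_n = 2π × 27.2 = 170.9 rad/s.
k = m·ω_n² = 276 × 170.9² = 276 × 29210 = 8061000 N/m.

8060000 N/m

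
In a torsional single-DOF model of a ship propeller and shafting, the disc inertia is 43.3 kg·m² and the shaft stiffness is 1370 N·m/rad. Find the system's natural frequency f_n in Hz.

0.895 Hz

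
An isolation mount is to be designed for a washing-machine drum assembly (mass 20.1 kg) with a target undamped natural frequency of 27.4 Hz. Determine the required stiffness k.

596000 N/m

ω_n = 2πf_n = 2π × 27.4 = 172.2 rad/s.
k = m·ω_n² = 20.1 × 172.2² = 20.1 × 29640 = 595700 N/m.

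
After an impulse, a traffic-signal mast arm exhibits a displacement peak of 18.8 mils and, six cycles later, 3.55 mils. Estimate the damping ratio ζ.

Logarithmic decrement δ = (1/n)·ln(x₀/x_n) = (1/6)·ln(18.8/3.55) = (1/6)·ln(5.296) = 0.2778.
ζ = δ/√(4π² + δ²) = 0.2778/√(39.48 + 0.0772) = 0.2778/6.289 = 0.04417.

0.0442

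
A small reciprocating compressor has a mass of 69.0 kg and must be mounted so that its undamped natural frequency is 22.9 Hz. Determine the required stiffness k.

1430000 N/m

ω_n = 2πf_n = 2π × 22.9 = 143.9 rad/s.
k = m·ω_n² = 69.0 × 143.9² = 69.0 × 20700 = 1428000 N/m.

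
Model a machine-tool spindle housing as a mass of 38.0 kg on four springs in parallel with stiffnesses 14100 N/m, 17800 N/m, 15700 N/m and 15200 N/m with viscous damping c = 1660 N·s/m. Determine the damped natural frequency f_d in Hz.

Parallel springs add: k_eq = 14100 + 17800 + 15700 + 15200 = 62800 N/m.
ω_n = √(k_eq/m) = √(62800/38.0) = 40.65 rad/s.
Critical damping c_c = 2√(k_eq·m) = 2√(62800 × 38.0) = 3090 N·s/m, so ζ = c/c_c = 1660/3090 = 0.5373.
ω_d = ω_n√(1 − ζ²) = 40.65 × √(1 − 0.289) = 34.29 rad/s.
f_d = ω_d/(2π) = 5.457 Hz.

5.46 Hz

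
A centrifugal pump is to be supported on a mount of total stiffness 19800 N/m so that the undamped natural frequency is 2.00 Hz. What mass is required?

125 kg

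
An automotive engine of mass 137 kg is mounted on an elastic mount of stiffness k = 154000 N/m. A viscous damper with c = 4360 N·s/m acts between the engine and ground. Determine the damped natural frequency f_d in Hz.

ω_n = √(k/m) = √(154000/137) = 33.53 rad/s.
Critical damping c_c = 2√(k·m) = 2√(154000 × 137) = 9187 N·s/m, so ζ = c/c_c = 4360/9187 = 0.4746.
ω_d = ω_n√(1 − ζ²) = 33.53 × √(1 − 0.225) = 29.51 rad/s.
f_d = ω_d/(2π) = 4.697 Hz.

4.70 Hz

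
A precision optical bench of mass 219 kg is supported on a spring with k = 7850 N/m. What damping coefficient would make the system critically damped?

c_c = 2√(k·m) = 2√(7850 × 219) = 2 × 1311 = 2622 N·s/m.

2620 N·s/m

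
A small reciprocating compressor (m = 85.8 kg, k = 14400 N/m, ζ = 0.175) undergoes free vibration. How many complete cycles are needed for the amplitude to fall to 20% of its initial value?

2 cycles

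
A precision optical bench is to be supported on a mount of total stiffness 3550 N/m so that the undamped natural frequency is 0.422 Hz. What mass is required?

505 kg

ω_n = 2πf_n = 2π × 0.422 = 2.652 rad/s.
m = k/ω_n² = 3550/2.652² = 3550/7.030 = 504.9 kg.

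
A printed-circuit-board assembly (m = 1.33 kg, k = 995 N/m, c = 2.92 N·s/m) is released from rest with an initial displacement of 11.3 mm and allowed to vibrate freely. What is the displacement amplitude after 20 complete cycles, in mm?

0.0726 mm

ζ = c/(2√(km)) = 2.92/(2√(995 × 1.33)) = 2.92/72.76 = 0.04013.
Logarithmic decrement δ = 2πζ/√(1 − ζ²) = 2π × 0.04013/√(1 − 0.00161) = 0.2524.
After n cycles, x_n/x₀ = e^(−nδ), so x_20 = 11.3 × e^(−20 × 0.2524) = 11.3 × 0.006425 = 0.07261 mm.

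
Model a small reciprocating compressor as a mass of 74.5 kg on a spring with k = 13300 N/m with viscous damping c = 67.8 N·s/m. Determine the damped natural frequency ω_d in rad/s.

13.4 rad/s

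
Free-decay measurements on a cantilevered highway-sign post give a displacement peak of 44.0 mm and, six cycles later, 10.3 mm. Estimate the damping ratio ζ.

0.0385

Logarithmic decrement δ = (1/n)·ln(x₀/x_n) = (1/6)·ln(44.0/10.3) = (1/6)·ln(4.272) = 0.2420.
ζ = δ/√(4π² + δ²) = 0.2420/√(39.48 + 0.0586) = 0.2420/6.288 = 0.03849.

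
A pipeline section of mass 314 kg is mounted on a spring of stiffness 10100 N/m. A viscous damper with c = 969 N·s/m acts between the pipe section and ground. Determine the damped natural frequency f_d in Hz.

ω_n = √(k/m) = √(10100/314) = 5.671 rad/s.
Critical damping c_c = 2√(k·m) = 2√(10100 × 314) = 3562 N·s/m, so ζ = c/c_c = 969/3562 = 0.2721.
ω_d = ω_n√(1 − ζ²) = 5.671 × √(1 − 0.0740) = 5.458 rad/s.
f_d = ω_d/(2π) = 0.8686 Hz.

0.869 Hz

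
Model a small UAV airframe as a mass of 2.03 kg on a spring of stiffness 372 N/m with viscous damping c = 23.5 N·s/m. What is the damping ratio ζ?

ω_n = √(k/m) = √(372.0/2.03) = 13.54 rad/s.
Critical damping c_c = 2√(k·m) = 2√(372.0 × 2.03) = 54.96 N·s/m, so ζ = c/c_c = 23.5/54.96 = 0.4276.

0.428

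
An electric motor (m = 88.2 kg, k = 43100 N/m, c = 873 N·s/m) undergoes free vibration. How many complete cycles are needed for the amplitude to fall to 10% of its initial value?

2 cycles

ζ = c/(2√(km)) = 873/(2√(43100 × 88.2)) = 873/3899 = 0.2239.
Logarithmic decrement δ = 2πζ/√(1 − ζ²) = 2π × 0.2239/√(1 − 0.0501) = 1.443.
x_n/x₀ = e^(−nδ) ≤ 0.1; take ln: n ≥ ln(1/0.1)/δ = 2.303/1.443 = 1.595.
So 2 complete cycles are required.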